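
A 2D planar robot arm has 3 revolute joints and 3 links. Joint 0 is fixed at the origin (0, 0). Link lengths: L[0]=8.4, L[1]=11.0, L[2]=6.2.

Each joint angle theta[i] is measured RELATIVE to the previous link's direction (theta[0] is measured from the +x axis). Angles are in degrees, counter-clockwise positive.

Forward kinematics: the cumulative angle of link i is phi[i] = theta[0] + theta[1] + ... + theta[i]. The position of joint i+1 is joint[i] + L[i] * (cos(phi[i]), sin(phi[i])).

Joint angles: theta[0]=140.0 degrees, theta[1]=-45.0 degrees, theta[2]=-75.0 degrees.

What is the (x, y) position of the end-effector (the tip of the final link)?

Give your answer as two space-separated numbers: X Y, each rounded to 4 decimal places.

Answer: -1.5674 18.4781

Derivation:
joint[0] = (0.0000, 0.0000)  (base)
link 0: phi[0] = 140 = 140 deg
  cos(140 deg) = -0.7660, sin(140 deg) = 0.6428
  joint[1] = (0.0000, 0.0000) + 8.4 * (-0.7660, 0.6428) = (0.0000 + -6.4348, 0.0000 + 5.3994) = (-6.4348, 5.3994)
link 1: phi[1] = 140 + -45 = 95 deg
  cos(95 deg) = -0.0872, sin(95 deg) = 0.9962
  joint[2] = (-6.4348, 5.3994) + 11 * (-0.0872, 0.9962) = (-6.4348 + -0.9587, 5.3994 + 10.9581) = (-7.3935, 16.3576)
link 2: phi[2] = 140 + -45 + -75 = 20 deg
  cos(20 deg) = 0.9397, sin(20 deg) = 0.3420
  joint[3] = (-7.3935, 16.3576) + 6.2 * (0.9397, 0.3420) = (-7.3935 + 5.8261, 16.3576 + 2.1205) = (-1.5674, 18.4781)
End effector: (-1.5674, 18.4781)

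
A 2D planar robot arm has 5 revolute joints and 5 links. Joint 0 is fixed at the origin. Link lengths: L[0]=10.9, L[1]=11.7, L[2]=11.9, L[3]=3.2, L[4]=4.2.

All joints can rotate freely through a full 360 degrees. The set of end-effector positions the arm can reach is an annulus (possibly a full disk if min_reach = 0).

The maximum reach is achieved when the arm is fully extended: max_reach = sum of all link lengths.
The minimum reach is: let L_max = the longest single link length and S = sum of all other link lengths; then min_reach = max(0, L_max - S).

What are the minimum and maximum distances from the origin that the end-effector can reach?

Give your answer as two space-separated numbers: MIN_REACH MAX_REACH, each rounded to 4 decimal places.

Link lengths: [10.9, 11.7, 11.9, 3.2, 4.2]
max_reach = 10.9 + 11.7 + 11.9 + 3.2 + 4.2 = 41.9
L_max = max([10.9, 11.7, 11.9, 3.2, 4.2]) = 11.9
S (sum of others) = 41.9 - 11.9 = 30
min_reach = max(0, 11.9 - 30) = max(0, -18.1) = 0

Answer: 0.0000 41.9000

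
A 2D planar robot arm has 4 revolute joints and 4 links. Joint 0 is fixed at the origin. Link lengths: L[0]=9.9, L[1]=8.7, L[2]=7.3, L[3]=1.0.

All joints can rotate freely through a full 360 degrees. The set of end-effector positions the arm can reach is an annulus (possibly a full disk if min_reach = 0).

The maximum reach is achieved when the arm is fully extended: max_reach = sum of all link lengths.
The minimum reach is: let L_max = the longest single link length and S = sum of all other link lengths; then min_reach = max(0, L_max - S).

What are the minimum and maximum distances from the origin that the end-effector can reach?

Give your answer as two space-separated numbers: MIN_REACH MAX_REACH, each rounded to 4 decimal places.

Answer: 0.0000 26.9000

Derivation:
Link lengths: [9.9, 8.7, 7.3, 1.0]
max_reach = 9.9 + 8.7 + 7.3 + 1 = 26.9
L_max = max([9.9, 8.7, 7.3, 1.0]) = 9.9
S (sum of others) = 26.9 - 9.9 = 17
min_reach = max(0, 9.9 - 17) = max(0, -7.1) = 0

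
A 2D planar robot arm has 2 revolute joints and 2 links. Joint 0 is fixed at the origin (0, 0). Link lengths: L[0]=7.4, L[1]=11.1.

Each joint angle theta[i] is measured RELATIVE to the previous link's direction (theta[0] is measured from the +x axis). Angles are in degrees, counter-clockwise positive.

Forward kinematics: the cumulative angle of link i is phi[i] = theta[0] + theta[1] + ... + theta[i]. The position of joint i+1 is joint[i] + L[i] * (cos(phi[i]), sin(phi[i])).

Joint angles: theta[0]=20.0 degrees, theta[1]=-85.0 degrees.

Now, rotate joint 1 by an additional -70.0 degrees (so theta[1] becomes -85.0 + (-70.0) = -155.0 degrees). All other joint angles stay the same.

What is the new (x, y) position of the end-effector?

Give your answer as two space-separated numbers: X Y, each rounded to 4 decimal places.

Answer: -0.8952 -5.3179

Derivation:
joint[0] = (0.0000, 0.0000)  (base)
link 0: phi[0] = 20 = 20 deg
  cos(20 deg) = 0.9397, sin(20 deg) = 0.3420
  joint[1] = (0.0000, 0.0000) + 7.4 * (0.9397, 0.3420) = (0.0000 + 6.9537, 0.0000 + 2.5309) = (6.9537, 2.5309)
link 1: phi[1] = 20 + -155 = -135 deg
  cos(-135 deg) = -0.7071, sin(-135 deg) = -0.7071
  joint[2] = (6.9537, 2.5309) + 11.1 * (-0.7071, -0.7071) = (6.9537 + -7.8489, 2.5309 + -7.8489) = (-0.8952, -5.3179)
End effector: (-0.8952, -5.3179)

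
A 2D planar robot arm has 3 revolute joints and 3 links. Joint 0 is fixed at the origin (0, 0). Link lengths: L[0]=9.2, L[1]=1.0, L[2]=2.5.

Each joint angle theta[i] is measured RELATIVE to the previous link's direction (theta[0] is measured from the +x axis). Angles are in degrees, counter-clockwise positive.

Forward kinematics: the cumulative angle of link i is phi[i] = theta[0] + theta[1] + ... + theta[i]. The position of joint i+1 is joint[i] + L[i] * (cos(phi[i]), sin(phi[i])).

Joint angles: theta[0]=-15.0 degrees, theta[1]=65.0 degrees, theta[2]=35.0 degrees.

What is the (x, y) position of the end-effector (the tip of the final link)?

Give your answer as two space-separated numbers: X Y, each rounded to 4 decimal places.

Answer: 9.7472 0.8754

Derivation:
joint[0] = (0.0000, 0.0000)  (base)
link 0: phi[0] = -15 = -15 deg
  cos(-15 deg) = 0.9659, sin(-15 deg) = -0.2588
  joint[1] = (0.0000, 0.0000) + 9.2 * (0.9659, -0.2588) = (0.0000 + 8.8865, 0.0000 + -2.3811) = (8.8865, -2.3811)
link 1: phi[1] = -15 + 65 = 50 deg
  cos(50 deg) = 0.6428, sin(50 deg) = 0.7660
  joint[2] = (8.8865, -2.3811) + 1 * (0.6428, 0.7660) = (8.8865 + 0.6428, -2.3811 + 0.7660) = (9.5293, -1.6151)
link 2: phi[2] = -15 + 65 + 35 = 85 deg
  cos(85 deg) = 0.0872, sin(85 deg) = 0.9962
  joint[3] = (9.5293, -1.6151) + 2.5 * (0.0872, 0.9962) = (9.5293 + 0.2179, -1.6151 + 2.4905) = (9.7472, 0.8754)
End effector: (9.7472, 0.8754)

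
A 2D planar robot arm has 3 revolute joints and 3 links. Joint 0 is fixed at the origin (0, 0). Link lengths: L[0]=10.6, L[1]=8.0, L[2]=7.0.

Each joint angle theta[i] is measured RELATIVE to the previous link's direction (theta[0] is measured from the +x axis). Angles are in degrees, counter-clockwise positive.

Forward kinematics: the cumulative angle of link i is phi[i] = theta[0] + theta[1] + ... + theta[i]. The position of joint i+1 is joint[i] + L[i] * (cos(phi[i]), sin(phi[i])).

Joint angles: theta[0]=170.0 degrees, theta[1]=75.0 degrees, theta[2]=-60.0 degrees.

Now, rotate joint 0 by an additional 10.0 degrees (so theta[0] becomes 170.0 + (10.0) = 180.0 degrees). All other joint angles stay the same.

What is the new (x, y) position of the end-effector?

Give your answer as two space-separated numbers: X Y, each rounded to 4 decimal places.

Answer: -19.4320 -9.5391

Derivation:
joint[0] = (0.0000, 0.0000)  (base)
link 0: phi[0] = 180 = 180 deg
  cos(180 deg) = -1.0000, sin(180 deg) = 0.0000
  joint[1] = (0.0000, 0.0000) + 10.6 * (-1.0000, 0.0000) = (0.0000 + -10.6000, 0.0000 + 0.0000) = (-10.6000, 0.0000)
link 1: phi[1] = 180 + 75 = 255 deg
  cos(255 deg) = -0.2588, sin(255 deg) = -0.9659
  joint[2] = (-10.6000, 0.0000) + 8 * (-0.2588, -0.9659) = (-10.6000 + -2.0706, 0.0000 + -7.7274) = (-12.6706, -7.7274)
link 2: phi[2] = 180 + 75 + -60 = 195 deg
  cos(195 deg) = -0.9659, sin(195 deg) = -0.2588
  joint[3] = (-12.6706, -7.7274) + 7 * (-0.9659, -0.2588) = (-12.6706 + -6.7615, -7.7274 + -1.8117) = (-19.4320, -9.5391)
End effector: (-19.4320, -9.5391)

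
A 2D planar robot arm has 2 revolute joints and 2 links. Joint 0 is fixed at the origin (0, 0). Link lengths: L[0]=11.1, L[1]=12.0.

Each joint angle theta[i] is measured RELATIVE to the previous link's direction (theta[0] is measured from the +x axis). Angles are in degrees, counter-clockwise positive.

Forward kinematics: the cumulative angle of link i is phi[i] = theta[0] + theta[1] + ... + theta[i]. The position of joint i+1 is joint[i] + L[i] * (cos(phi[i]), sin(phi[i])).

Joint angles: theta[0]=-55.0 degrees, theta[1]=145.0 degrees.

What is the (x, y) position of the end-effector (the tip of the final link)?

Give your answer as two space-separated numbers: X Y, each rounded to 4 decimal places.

joint[0] = (0.0000, 0.0000)  (base)
link 0: phi[0] = -55 = -55 deg
  cos(-55 deg) = 0.5736, sin(-55 deg) = -0.8192
  joint[1] = (0.0000, 0.0000) + 11.1 * (0.5736, -0.8192) = (0.0000 + 6.3667, 0.0000 + -9.0926) = (6.3667, -9.0926)
link 1: phi[1] = -55 + 145 = 90 deg
  cos(90 deg) = 0.0000, sin(90 deg) = 1.0000
  joint[2] = (6.3667, -9.0926) + 12 * (0.0000, 1.0000) = (6.3667 + 0.0000, -9.0926 + 12.0000) = (6.3667, 2.9074)
End effector: (6.3667, 2.9074)

Answer: 6.3667 2.9074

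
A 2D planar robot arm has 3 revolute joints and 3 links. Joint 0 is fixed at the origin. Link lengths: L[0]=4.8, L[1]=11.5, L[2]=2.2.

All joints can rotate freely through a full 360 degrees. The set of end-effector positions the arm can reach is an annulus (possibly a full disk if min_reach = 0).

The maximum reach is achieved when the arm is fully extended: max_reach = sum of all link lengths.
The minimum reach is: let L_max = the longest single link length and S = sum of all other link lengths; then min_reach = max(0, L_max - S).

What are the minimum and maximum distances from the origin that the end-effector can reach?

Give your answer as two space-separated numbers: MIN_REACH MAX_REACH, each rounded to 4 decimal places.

Answer: 4.5000 18.5000

Derivation:
Link lengths: [4.8, 11.5, 2.2]
max_reach = 4.8 + 11.5 + 2.2 = 18.5
L_max = max([4.8, 11.5, 2.2]) = 11.5
S (sum of others) = 18.5 - 11.5 = 7
min_reach = max(0, 11.5 - 7) = max(0, 4.5) = 4.5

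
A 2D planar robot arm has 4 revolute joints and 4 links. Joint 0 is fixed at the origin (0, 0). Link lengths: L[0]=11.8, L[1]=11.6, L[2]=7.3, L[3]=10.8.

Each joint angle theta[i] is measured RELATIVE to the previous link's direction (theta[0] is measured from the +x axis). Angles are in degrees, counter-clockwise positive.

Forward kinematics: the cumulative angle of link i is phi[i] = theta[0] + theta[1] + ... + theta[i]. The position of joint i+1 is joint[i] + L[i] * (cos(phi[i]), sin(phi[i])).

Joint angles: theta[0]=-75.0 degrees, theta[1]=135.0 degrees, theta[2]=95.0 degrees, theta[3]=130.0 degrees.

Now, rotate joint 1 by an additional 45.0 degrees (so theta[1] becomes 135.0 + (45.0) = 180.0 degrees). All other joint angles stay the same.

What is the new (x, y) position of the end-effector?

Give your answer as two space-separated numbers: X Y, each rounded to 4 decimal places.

joint[0] = (0.0000, 0.0000)  (base)
link 0: phi[0] = -75 = -75 deg
  cos(-75 deg) = 0.2588, sin(-75 deg) = -0.9659
  joint[1] = (0.0000, 0.0000) + 11.8 * (0.2588, -0.9659) = (0.0000 + 3.0541, 0.0000 + -11.3979) = (3.0541, -11.3979)
link 1: phi[1] = -75 + 180 = 105 deg
  cos(105 deg) = -0.2588, sin(105 deg) = 0.9659
  joint[2] = (3.0541, -11.3979) + 11.6 * (-0.2588, 0.9659) = (3.0541 + -3.0023, -11.3979 + 11.2047) = (0.0518, -0.1932)
link 2: phi[2] = -75 + 180 + 95 = 200 deg
  cos(200 deg) = -0.9397, sin(200 deg) = -0.3420
  joint[3] = (0.0518, -0.1932) + 7.3 * (-0.9397, -0.3420) = (0.0518 + -6.8598, -0.1932 + -2.4967) = (-6.8080, -2.6899)
link 3: phi[3] = -75 + 180 + 95 + 130 = 330 deg
  cos(330 deg) = 0.8660, sin(330 deg) = -0.5000
  joint[4] = (-6.8080, -2.6899) + 10.8 * (0.8660, -0.5000) = (-6.8080 + 9.3531, -2.6899 + -5.4000) = (2.5451, -8.0899)
End effector: (2.5451, -8.0899)

Answer: 2.5451 -8.0899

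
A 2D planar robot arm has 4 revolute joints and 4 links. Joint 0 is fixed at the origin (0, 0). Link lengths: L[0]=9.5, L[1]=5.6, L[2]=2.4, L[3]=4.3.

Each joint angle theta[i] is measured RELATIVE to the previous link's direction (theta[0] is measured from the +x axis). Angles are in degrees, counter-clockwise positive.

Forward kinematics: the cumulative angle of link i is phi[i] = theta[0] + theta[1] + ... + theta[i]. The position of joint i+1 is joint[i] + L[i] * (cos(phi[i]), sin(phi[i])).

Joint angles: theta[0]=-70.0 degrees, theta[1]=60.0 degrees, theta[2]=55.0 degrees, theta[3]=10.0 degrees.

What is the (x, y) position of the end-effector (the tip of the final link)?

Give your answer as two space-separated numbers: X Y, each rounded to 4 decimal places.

joint[0] = (0.0000, 0.0000)  (base)
link 0: phi[0] = -70 = -70 deg
  cos(-70 deg) = 0.3420, sin(-70 deg) = -0.9397
  joint[1] = (0.0000, 0.0000) + 9.5 * (0.3420, -0.9397) = (0.0000 + 3.2492, 0.0000 + -8.9271) = (3.2492, -8.9271)
link 1: phi[1] = -70 + 60 = -10 deg
  cos(-10 deg) = 0.9848, sin(-10 deg) = -0.1736
  joint[2] = (3.2492, -8.9271) + 5.6 * (0.9848, -0.1736) = (3.2492 + 5.5149, -8.9271 + -0.9724) = (8.7641, -9.8995)
link 2: phi[2] = -70 + 60 + 55 = 45 deg
  cos(45 deg) = 0.7071, sin(45 deg) = 0.7071
  joint[3] = (8.7641, -9.8995) + 2.4 * (0.7071, 0.7071) = (8.7641 + 1.6971, -9.8995 + 1.6971) = (10.4612, -8.2025)
link 3: phi[3] = -70 + 60 + 55 + 10 = 55 deg
  cos(55 deg) = 0.5736, sin(55 deg) = 0.8192
  joint[4] = (10.4612, -8.2025) + 4.3 * (0.5736, 0.8192) = (10.4612 + 2.4664, -8.2025 + 3.5224) = (12.9275, -4.6801)
End effector: (12.9275, -4.6801)

Answer: 12.9275 -4.6801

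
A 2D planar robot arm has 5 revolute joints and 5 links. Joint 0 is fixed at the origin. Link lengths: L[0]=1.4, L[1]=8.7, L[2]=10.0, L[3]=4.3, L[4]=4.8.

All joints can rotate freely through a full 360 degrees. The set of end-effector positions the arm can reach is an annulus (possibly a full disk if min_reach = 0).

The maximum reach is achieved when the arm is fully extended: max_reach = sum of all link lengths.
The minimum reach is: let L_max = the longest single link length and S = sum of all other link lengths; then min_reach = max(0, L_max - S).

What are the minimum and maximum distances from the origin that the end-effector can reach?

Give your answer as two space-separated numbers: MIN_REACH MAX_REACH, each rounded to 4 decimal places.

Answer: 0.0000 29.2000

Derivation:
Link lengths: [1.4, 8.7, 10.0, 4.3, 4.8]
max_reach = 1.4 + 8.7 + 10 + 4.3 + 4.8 = 29.2
L_max = max([1.4, 8.7, 10.0, 4.3, 4.8]) = 10
S (sum of others) = 29.2 - 10 = 19.2
min_reach = max(0, 10 - 19.2) = max(0, -9.2) = 0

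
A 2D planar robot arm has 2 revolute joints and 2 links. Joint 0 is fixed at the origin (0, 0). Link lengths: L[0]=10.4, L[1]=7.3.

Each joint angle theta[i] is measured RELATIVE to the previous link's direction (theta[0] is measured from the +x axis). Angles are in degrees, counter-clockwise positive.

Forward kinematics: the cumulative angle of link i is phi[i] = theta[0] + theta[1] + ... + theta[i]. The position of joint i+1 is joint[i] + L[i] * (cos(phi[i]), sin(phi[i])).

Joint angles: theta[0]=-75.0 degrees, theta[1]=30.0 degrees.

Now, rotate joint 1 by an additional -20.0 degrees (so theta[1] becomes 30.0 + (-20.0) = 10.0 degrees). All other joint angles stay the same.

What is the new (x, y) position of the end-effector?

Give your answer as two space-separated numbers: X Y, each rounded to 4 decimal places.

joint[0] = (0.0000, 0.0000)  (base)
link 0: phi[0] = -75 = -75 deg
  cos(-75 deg) = 0.2588, sin(-75 deg) = -0.9659
  joint[1] = (0.0000, 0.0000) + 10.4 * (0.2588, -0.9659) = (0.0000 + 2.6917, 0.0000 + -10.0456) = (2.6917, -10.0456)
link 1: phi[1] = -75 + 10 = -65 deg
  cos(-65 deg) = 0.4226, sin(-65 deg) = -0.9063
  joint[2] = (2.6917, -10.0456) + 7.3 * (0.4226, -0.9063) = (2.6917 + 3.0851, -10.0456 + -6.6160) = (5.7768, -16.6617)
End effector: (5.7768, -16.6617)

Answer: 5.7768 -16.6617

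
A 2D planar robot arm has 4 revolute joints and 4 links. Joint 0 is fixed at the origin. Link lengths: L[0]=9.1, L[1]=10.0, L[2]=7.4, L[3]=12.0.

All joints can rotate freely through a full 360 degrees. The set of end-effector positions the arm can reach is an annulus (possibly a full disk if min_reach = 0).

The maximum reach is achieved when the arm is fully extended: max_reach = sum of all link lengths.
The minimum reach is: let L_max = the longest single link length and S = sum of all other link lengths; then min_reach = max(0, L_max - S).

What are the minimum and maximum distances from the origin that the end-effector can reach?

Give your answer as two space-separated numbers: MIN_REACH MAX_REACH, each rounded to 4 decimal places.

Answer: 0.0000 38.5000

Derivation:
Link lengths: [9.1, 10.0, 7.4, 12.0]
max_reach = 9.1 + 10 + 7.4 + 12 = 38.5
L_max = max([9.1, 10.0, 7.4, 12.0]) = 12
S (sum of others) = 38.5 - 12 = 26.5
min_reach = max(0, 12 - 26.5) = max(0, -14.5) = 0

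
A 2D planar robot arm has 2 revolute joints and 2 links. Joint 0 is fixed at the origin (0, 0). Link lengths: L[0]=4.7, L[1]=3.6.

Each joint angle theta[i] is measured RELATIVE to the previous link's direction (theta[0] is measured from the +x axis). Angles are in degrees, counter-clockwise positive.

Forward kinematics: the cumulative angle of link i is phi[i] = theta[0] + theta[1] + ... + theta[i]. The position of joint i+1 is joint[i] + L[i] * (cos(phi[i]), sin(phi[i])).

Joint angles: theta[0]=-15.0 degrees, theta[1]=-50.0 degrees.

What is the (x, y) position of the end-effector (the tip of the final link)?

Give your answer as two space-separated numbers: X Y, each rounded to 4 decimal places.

joint[0] = (0.0000, 0.0000)  (base)
link 0: phi[0] = -15 = -15 deg
  cos(-15 deg) = 0.9659, sin(-15 deg) = -0.2588
  joint[1] = (0.0000, 0.0000) + 4.7 * (0.9659, -0.2588) = (0.0000 + 4.5399, 0.0000 + -1.2164) = (4.5399, -1.2164)
link 1: phi[1] = -15 + -50 = -65 deg
  cos(-65 deg) = 0.4226, sin(-65 deg) = -0.9063
  joint[2] = (4.5399, -1.2164) + 3.6 * (0.4226, -0.9063) = (4.5399 + 1.5214, -1.2164 + -3.2627) = (6.0613, -4.4792)
End effector: (6.0613, -4.4792)

Answer: 6.0613 -4.4792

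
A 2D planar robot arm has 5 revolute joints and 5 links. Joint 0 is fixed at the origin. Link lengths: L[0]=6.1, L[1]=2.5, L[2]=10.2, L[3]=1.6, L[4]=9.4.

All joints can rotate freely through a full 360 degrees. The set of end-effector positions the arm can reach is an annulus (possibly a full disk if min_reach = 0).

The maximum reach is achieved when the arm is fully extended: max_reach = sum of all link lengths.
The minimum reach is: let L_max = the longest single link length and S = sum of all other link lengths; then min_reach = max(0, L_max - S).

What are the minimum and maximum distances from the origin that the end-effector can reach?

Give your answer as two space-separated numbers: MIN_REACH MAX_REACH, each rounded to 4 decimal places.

Link lengths: [6.1, 2.5, 10.2, 1.6, 9.4]
max_reach = 6.1 + 2.5 + 10.2 + 1.6 + 9.4 = 29.8
L_max = max([6.1, 2.5, 10.2, 1.6, 9.4]) = 10.2
S (sum of others) = 29.8 - 10.2 = 19.6
min_reach = max(0, 10.2 - 19.6) = max(0, -9.4) = 0

Answer: 0.0000 29.8000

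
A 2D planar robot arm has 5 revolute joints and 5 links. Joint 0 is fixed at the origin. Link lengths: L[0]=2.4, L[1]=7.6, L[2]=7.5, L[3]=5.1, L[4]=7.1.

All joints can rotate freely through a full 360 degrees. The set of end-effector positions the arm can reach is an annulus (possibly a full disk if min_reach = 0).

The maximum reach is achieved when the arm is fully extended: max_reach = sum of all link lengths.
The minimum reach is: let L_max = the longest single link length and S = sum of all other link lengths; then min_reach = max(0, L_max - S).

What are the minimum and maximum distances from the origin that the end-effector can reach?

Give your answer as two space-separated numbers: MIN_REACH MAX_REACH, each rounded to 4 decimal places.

Link lengths: [2.4, 7.6, 7.5, 5.1, 7.1]
max_reach = 2.4 + 7.6 + 7.5 + 5.1 + 7.1 = 29.7
L_max = max([2.4, 7.6, 7.5, 5.1, 7.1]) = 7.6
S (sum of others) = 29.7 - 7.6 = 22.1
min_reach = max(0, 7.6 - 22.1) = max(0, -14.5) = 0

Answer: 0.0000 29.7000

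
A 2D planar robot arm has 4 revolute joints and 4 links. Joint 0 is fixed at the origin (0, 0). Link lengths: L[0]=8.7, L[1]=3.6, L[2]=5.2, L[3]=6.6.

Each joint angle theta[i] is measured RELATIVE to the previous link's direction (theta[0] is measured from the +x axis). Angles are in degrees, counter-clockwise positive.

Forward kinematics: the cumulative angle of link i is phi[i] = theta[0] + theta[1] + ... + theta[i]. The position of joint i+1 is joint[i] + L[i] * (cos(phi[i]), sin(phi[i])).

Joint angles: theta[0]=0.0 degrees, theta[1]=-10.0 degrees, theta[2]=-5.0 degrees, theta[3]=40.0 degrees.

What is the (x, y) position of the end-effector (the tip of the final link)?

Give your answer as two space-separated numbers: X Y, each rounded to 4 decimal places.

Answer: 23.2498 0.8183

Derivation:
joint[0] = (0.0000, 0.0000)  (base)
link 0: phi[0] = 0 = 0 deg
  cos(0 deg) = 1.0000, sin(0 deg) = 0.0000
  joint[1] = (0.0000, 0.0000) + 8.7 * (1.0000, 0.0000) = (0.0000 + 8.7000, 0.0000 + 0.0000) = (8.7000, 0.0000)
link 1: phi[1] = 0 + -10 = -10 deg
  cos(-10 deg) = 0.9848, sin(-10 deg) = -0.1736
  joint[2] = (8.7000, 0.0000) + 3.6 * (0.9848, -0.1736) = (8.7000 + 3.5453, 0.0000 + -0.6251) = (12.2453, -0.6251)
link 2: phi[2] = 0 + -10 + -5 = -15 deg
  cos(-15 deg) = 0.9659, sin(-15 deg) = -0.2588
  joint[3] = (12.2453, -0.6251) + 5.2 * (0.9659, -0.2588) = (12.2453 + 5.0228, -0.6251 + -1.3459) = (17.2681, -1.9710)
link 3: phi[3] = 0 + -10 + -5 + 40 = 25 deg
  cos(25 deg) = 0.9063, sin(25 deg) = 0.4226
  joint[4] = (17.2681, -1.9710) + 6.6 * (0.9063, 0.4226) = (17.2681 + 5.9816, -1.9710 + 2.7893) = (23.2498, 0.8183)
End effector: (23.2498, 0.8183)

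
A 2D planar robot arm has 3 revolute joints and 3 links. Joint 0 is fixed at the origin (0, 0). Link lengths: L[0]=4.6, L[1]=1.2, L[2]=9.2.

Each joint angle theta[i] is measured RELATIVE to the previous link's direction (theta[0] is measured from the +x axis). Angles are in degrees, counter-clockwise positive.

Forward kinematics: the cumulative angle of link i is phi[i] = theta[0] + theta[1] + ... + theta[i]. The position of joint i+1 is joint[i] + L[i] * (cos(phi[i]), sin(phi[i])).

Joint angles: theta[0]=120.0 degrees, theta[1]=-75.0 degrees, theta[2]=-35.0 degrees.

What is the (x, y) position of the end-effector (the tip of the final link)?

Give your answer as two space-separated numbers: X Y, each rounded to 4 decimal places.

joint[0] = (0.0000, 0.0000)  (base)
link 0: phi[0] = 120 = 120 deg
  cos(120 deg) = -0.5000, sin(120 deg) = 0.8660
  joint[1] = (0.0000, 0.0000) + 4.6 * (-0.5000, 0.8660) = (0.0000 + -2.3000, 0.0000 + 3.9837) = (-2.3000, 3.9837)
link 1: phi[1] = 120 + -75 = 45 deg
  cos(45 deg) = 0.7071, sin(45 deg) = 0.7071
  joint[2] = (-2.3000, 3.9837) + 1.2 * (0.7071, 0.7071) = (-2.3000 + 0.8485, 3.9837 + 0.8485) = (-1.4515, 4.8322)
link 2: phi[2] = 120 + -75 + -35 = 10 deg
  cos(10 deg) = 0.9848, sin(10 deg) = 0.1736
  joint[3] = (-1.4515, 4.8322) + 9.2 * (0.9848, 0.1736) = (-1.4515 + 9.0602, 4.8322 + 1.5976) = (7.6088, 6.4298)
End effector: (7.6088, 6.4298)

Answer: 7.6088 6.4298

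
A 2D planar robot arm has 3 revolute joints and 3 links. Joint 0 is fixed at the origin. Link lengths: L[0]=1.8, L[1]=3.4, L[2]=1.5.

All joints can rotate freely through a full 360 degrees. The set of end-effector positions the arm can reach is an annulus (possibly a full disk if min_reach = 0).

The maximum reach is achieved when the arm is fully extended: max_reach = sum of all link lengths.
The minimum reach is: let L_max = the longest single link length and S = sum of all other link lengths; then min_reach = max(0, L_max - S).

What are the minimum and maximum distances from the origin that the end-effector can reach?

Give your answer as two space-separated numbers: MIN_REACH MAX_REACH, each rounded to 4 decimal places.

Answer: 0.1000 6.7000

Derivation:
Link lengths: [1.8, 3.4, 1.5]
max_reach = 1.8 + 3.4 + 1.5 = 6.7
L_max = max([1.8, 3.4, 1.5]) = 3.4
S (sum of others) = 6.7 - 3.4 = 3.3
min_reach = max(0, 3.4 - 3.3) = max(0, 0.1) = 0.1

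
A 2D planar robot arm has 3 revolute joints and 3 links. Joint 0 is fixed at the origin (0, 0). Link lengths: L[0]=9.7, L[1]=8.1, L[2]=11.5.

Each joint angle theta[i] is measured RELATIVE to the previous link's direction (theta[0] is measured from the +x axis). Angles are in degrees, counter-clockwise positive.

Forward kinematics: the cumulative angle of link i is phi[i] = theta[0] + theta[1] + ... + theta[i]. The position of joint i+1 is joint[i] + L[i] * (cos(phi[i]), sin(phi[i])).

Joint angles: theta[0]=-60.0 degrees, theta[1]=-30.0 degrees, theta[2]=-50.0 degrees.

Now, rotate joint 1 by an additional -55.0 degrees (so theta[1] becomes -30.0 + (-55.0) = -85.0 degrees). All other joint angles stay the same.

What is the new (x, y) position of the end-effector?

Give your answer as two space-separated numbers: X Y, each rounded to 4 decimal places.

Answer: -12.8933 -10.0700

Derivation:
joint[0] = (0.0000, 0.0000)  (base)
link 0: phi[0] = -60 = -60 deg
  cos(-60 deg) = 0.5000, sin(-60 deg) = -0.8660
  joint[1] = (0.0000, 0.0000) + 9.7 * (0.5000, -0.8660) = (0.0000 + 4.8500, 0.0000 + -8.4004) = (4.8500, -8.4004)
link 1: phi[1] = -60 + -85 = -145 deg
  cos(-145 deg) = -0.8192, sin(-145 deg) = -0.5736
  joint[2] = (4.8500, -8.4004) + 8.1 * (-0.8192, -0.5736) = (4.8500 + -6.6351, -8.4004 + -4.6460) = (-1.7851, -13.0464)
link 2: phi[2] = -60 + -85 + -50 = -195 deg
  cos(-195 deg) = -0.9659, sin(-195 deg) = 0.2588
  joint[3] = (-1.7851, -13.0464) + 11.5 * (-0.9659, 0.2588) = (-1.7851 + -11.1081, -13.0464 + 2.9764) = (-12.8933, -10.0700)
End effector: (-12.8933, -10.0700)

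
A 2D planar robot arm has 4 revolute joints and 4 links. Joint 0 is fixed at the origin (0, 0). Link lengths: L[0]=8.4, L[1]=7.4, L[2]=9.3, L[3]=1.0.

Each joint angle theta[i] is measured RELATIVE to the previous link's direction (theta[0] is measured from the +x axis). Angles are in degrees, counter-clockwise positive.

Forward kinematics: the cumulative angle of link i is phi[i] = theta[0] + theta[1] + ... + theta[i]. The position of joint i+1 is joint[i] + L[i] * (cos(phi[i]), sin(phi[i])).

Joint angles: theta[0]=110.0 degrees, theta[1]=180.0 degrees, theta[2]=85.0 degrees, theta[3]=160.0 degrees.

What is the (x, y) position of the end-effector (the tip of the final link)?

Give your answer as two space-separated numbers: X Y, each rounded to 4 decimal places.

Answer: 7.6449 3.4339

Derivation:
joint[0] = (0.0000, 0.0000)  (base)
link 0: phi[0] = 110 = 110 deg
  cos(110 deg) = -0.3420, sin(110 deg) = 0.9397
  joint[1] = (0.0000, 0.0000) + 8.4 * (-0.3420, 0.9397) = (0.0000 + -2.8730, 0.0000 + 7.8934) = (-2.8730, 7.8934)
link 1: phi[1] = 110 + 180 = 290 deg
  cos(290 deg) = 0.3420, sin(290 deg) = -0.9397
  joint[2] = (-2.8730, 7.8934) + 7.4 * (0.3420, -0.9397) = (-2.8730 + 2.5309, 7.8934 + -6.9537) = (-0.3420, 0.9397)
link 2: phi[2] = 110 + 180 + 85 = 375 deg
  cos(375 deg) = 0.9659, sin(375 deg) = 0.2588
  joint[3] = (-0.3420, 0.9397) + 9.3 * (0.9659, 0.2588) = (-0.3420 + 8.9831, 0.9397 + 2.4070) = (8.6411, 3.3467)
link 3: phi[3] = 110 + 180 + 85 + 160 = 535 deg
  cos(535 deg) = -0.9962, sin(535 deg) = 0.0872
  joint[4] = (8.6411, 3.3467) + 1 * (-0.9962, 0.0872) = (8.6411 + -0.9962, 3.3467 + 0.0872) = (7.6449, 3.4339)
End effector: (7.6449, 3.4339)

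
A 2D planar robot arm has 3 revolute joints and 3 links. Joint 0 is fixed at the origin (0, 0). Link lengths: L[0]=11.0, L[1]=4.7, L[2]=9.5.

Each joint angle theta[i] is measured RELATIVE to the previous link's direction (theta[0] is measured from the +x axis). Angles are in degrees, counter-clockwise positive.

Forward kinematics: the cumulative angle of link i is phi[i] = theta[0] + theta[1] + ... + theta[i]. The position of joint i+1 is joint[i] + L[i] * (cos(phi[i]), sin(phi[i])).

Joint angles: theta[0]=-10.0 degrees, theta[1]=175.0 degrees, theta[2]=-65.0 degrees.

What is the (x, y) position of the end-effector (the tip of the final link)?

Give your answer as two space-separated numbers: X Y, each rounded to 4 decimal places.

Answer: 4.6434 8.6620

Derivation:
joint[0] = (0.0000, 0.0000)  (base)
link 0: phi[0] = -10 = -10 deg
  cos(-10 deg) = 0.9848, sin(-10 deg) = -0.1736
  joint[1] = (0.0000, 0.0000) + 11 * (0.9848, -0.1736) = (0.0000 + 10.8329, 0.0000 + -1.9101) = (10.8329, -1.9101)
link 1: phi[1] = -10 + 175 = 165 deg
  cos(165 deg) = -0.9659, sin(165 deg) = 0.2588
  joint[2] = (10.8329, -1.9101) + 4.7 * (-0.9659, 0.2588) = (10.8329 + -4.5399, -1.9101 + 1.2164) = (6.2930, -0.6937)
link 2: phi[2] = -10 + 175 + -65 = 100 deg
  cos(100 deg) = -0.1736, sin(100 deg) = 0.9848
  joint[3] = (6.2930, -0.6937) + 9.5 * (-0.1736, 0.9848) = (6.2930 + -1.6497, -0.6937 + 9.3557) = (4.6434, 8.6620)
End effector: (4.6434, 8.6620)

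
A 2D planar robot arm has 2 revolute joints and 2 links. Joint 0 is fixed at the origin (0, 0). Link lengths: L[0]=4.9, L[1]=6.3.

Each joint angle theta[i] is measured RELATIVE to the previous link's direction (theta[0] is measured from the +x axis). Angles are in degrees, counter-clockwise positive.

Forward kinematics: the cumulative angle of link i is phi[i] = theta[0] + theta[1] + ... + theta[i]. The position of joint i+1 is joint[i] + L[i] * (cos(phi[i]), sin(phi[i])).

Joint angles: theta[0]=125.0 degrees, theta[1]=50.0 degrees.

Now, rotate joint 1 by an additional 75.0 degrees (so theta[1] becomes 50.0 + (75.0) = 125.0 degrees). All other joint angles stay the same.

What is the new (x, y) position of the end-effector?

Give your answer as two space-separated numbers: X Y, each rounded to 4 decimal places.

Answer: -4.9653 -1.9062

Derivation:
joint[0] = (0.0000, 0.0000)  (base)
link 0: phi[0] = 125 = 125 deg
  cos(125 deg) = -0.5736, sin(125 deg) = 0.8192
  joint[1] = (0.0000, 0.0000) + 4.9 * (-0.5736, 0.8192) = (0.0000 + -2.8105, 0.0000 + 4.0138) = (-2.8105, 4.0138)
link 1: phi[1] = 125 + 125 = 250 deg
  cos(250 deg) = -0.3420, sin(250 deg) = -0.9397
  joint[2] = (-2.8105, 4.0138) + 6.3 * (-0.3420, -0.9397) = (-2.8105 + -2.1547, 4.0138 + -5.9201) = (-4.9653, -1.9062)
End effector: (-4.9653, -1.9062)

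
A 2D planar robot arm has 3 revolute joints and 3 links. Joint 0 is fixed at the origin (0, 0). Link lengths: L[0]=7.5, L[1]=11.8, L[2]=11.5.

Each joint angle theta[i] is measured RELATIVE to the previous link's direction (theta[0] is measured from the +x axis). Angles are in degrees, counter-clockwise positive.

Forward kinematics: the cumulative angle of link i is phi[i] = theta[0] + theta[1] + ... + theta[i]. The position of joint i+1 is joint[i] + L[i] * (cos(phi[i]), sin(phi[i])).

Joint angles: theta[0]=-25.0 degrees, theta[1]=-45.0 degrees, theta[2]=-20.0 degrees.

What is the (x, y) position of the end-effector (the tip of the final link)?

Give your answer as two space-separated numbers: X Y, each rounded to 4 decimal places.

Answer: 10.8331 -25.7580

Derivation:
joint[0] = (0.0000, 0.0000)  (base)
link 0: phi[0] = -25 = -25 deg
  cos(-25 deg) = 0.9063, sin(-25 deg) = -0.4226
  joint[1] = (0.0000, 0.0000) + 7.5 * (0.9063, -0.4226) = (0.0000 + 6.7973, 0.0000 + -3.1696) = (6.7973, -3.1696)
link 1: phi[1] = -25 + -45 = -70 deg
  cos(-70 deg) = 0.3420, sin(-70 deg) = -0.9397
  joint[2] = (6.7973, -3.1696) + 11.8 * (0.3420, -0.9397) = (6.7973 + 4.0358, -3.1696 + -11.0884) = (10.8331, -14.2580)
link 2: phi[2] = -25 + -45 + -20 = -90 deg
  cos(-90 deg) = 0.0000, sin(-90 deg) = -1.0000
  joint[3] = (10.8331, -14.2580) + 11.5 * (0.0000, -1.0000) = (10.8331 + 0.0000, -14.2580 + -11.5000) = (10.8331, -25.7580)
End effector: (10.8331, -25.7580)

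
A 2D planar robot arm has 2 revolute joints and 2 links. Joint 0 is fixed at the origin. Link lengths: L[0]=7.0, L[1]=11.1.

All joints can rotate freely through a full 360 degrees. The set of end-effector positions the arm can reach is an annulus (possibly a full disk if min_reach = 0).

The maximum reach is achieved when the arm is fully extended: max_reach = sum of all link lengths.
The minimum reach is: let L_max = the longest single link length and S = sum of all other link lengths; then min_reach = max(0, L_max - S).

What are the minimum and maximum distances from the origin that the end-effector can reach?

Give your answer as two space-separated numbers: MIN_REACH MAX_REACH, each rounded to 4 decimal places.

Link lengths: [7.0, 11.1]
max_reach = 7 + 11.1 = 18.1
L_max = max([7.0, 11.1]) = 11.1
S (sum of others) = 18.1 - 11.1 = 7
min_reach = max(0, 11.1 - 7) = max(0, 4.1) = 4.1

Answer: 4.1000 18.1000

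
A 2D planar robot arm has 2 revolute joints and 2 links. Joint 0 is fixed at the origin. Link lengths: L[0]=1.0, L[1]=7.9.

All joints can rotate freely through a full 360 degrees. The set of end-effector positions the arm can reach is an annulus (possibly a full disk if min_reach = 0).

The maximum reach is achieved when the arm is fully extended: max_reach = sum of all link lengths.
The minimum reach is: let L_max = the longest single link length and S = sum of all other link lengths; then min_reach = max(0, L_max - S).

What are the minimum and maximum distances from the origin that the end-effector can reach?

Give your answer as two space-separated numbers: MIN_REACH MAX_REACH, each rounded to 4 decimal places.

Answer: 6.9000 8.9000

Derivation:
Link lengths: [1.0, 7.9]
max_reach = 1 + 7.9 = 8.9
L_max = max([1.0, 7.9]) = 7.9
S (sum of others) = 8.9 - 7.9 = 1
min_reach = max(0, 7.9 - 1) = max(0, 6.9) = 6.9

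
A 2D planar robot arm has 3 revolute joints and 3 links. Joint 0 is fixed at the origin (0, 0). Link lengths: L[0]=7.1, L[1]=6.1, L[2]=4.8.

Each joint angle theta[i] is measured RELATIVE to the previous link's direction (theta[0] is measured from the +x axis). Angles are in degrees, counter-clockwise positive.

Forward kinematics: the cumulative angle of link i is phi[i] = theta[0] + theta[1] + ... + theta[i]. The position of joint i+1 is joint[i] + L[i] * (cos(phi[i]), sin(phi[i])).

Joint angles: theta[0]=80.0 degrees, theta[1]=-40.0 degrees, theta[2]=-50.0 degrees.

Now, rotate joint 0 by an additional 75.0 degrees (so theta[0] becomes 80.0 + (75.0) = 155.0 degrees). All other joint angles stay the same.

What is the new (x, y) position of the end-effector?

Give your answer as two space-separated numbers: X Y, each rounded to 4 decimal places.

Answer: -6.9842 12.8793

Derivation:
joint[0] = (0.0000, 0.0000)  (base)
link 0: phi[0] = 155 = 155 deg
  cos(155 deg) = -0.9063, sin(155 deg) = 0.4226
  joint[1] = (0.0000, 0.0000) + 7.1 * (-0.9063, 0.4226) = (0.0000 + -6.4348, 0.0000 + 3.0006) = (-6.4348, 3.0006)
link 1: phi[1] = 155 + -40 = 115 deg
  cos(115 deg) = -0.4226, sin(115 deg) = 0.9063
  joint[2] = (-6.4348, 3.0006) + 6.1 * (-0.4226, 0.9063) = (-6.4348 + -2.5780, 3.0006 + 5.5285) = (-9.0128, 8.5291)
link 2: phi[2] = 155 + -40 + -50 = 65 deg
  cos(65 deg) = 0.4226, sin(65 deg) = 0.9063
  joint[3] = (-9.0128, 8.5291) + 4.8 * (0.4226, 0.9063) = (-9.0128 + 2.0286, 8.5291 + 4.3503) = (-6.9842, 12.8793)
End effector: (-6.9842, 12.8793)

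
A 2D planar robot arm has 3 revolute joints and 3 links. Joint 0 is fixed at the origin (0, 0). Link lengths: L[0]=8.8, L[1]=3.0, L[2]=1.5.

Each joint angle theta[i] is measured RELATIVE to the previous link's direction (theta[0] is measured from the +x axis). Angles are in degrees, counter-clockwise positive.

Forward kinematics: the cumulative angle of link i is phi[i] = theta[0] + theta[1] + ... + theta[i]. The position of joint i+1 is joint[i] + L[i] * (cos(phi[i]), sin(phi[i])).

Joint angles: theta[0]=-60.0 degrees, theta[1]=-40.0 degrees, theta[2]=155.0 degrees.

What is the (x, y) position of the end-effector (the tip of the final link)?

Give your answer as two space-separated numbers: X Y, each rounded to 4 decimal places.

joint[0] = (0.0000, 0.0000)  (base)
link 0: phi[0] = -60 = -60 deg
  cos(-60 deg) = 0.5000, sin(-60 deg) = -0.8660
  joint[1] = (0.0000, 0.0000) + 8.8 * (0.5000, -0.8660) = (0.0000 + 4.4000, 0.0000 + -7.6210) = (4.4000, -7.6210)
link 1: phi[1] = -60 + -40 = -100 deg
  cos(-100 deg) = -0.1736, sin(-100 deg) = -0.9848
  joint[2] = (4.4000, -7.6210) + 3 * (-0.1736, -0.9848) = (4.4000 + -0.5209, -7.6210 + -2.9544) = (3.8791, -10.5754)
link 2: phi[2] = -60 + -40 + 155 = 55 deg
  cos(55 deg) = 0.5736, sin(55 deg) = 0.8192
  joint[3] = (3.8791, -10.5754) + 1.5 * (0.5736, 0.8192) = (3.8791 + 0.8604, -10.5754 + 1.2287) = (4.7394, -9.3467)
End effector: (4.7394, -9.3467)

Answer: 4.7394 -9.3467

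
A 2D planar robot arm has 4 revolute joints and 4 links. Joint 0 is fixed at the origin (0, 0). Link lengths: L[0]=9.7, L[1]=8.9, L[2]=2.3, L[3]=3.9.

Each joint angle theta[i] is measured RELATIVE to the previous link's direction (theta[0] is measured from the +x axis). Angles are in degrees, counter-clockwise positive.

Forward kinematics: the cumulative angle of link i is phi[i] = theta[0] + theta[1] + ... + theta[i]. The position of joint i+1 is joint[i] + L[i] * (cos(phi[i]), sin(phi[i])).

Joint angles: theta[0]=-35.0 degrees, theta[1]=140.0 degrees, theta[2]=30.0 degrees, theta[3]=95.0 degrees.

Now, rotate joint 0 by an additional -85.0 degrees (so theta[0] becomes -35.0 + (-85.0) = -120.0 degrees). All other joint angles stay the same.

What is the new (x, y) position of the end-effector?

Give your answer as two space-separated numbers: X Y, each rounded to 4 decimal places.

Answer: 1.7970 -1.3576

Derivation:
joint[0] = (0.0000, 0.0000)  (base)
link 0: phi[0] = -120 = -120 deg
  cos(-120 deg) = -0.5000, sin(-120 deg) = -0.8660
  joint[1] = (0.0000, 0.0000) + 9.7 * (-0.5000, -0.8660) = (0.0000 + -4.8500, 0.0000 + -8.4004) = (-4.8500, -8.4004)
link 1: phi[1] = -120 + 140 = 20 deg
  cos(20 deg) = 0.9397, sin(20 deg) = 0.3420
  joint[2] = (-4.8500, -8.4004) + 8.9 * (0.9397, 0.3420) = (-4.8500 + 8.3633, -8.4004 + 3.0440) = (3.5133, -5.3565)
link 2: phi[2] = -120 + 140 + 30 = 50 deg
  cos(50 deg) = 0.6428, sin(50 deg) = 0.7660
  joint[3] = (3.5133, -5.3565) + 2.3 * (0.6428, 0.7660) = (3.5133 + 1.4784, -5.3565 + 1.7619) = (4.9917, -3.5946)
link 3: phi[3] = -120 + 140 + 30 + 95 = 145 deg
  cos(145 deg) = -0.8192, sin(145 deg) = 0.5736
  joint[4] = (4.9917, -3.5946) + 3.9 * (-0.8192, 0.5736) = (4.9917 + -3.1947, -3.5946 + 2.2369) = (1.7970, -1.3576)
End effector: (1.7970, -1.3576)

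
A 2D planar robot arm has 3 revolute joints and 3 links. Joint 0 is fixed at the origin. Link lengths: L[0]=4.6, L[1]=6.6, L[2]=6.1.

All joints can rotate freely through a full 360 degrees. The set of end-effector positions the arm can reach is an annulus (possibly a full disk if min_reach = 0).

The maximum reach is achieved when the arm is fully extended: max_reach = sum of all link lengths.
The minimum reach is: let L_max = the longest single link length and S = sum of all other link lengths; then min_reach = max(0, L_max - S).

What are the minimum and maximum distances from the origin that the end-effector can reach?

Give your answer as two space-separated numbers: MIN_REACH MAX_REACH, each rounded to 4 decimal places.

Answer: 0.0000 17.3000

Derivation:
Link lengths: [4.6, 6.6, 6.1]
max_reach = 4.6 + 6.6 + 6.1 = 17.3
L_max = max([4.6, 6.6, 6.1]) = 6.6
S (sum of others) = 17.3 - 6.6 = 10.7
min_reach = max(0, 6.6 - 10.7) = max(0, -4.1) = 0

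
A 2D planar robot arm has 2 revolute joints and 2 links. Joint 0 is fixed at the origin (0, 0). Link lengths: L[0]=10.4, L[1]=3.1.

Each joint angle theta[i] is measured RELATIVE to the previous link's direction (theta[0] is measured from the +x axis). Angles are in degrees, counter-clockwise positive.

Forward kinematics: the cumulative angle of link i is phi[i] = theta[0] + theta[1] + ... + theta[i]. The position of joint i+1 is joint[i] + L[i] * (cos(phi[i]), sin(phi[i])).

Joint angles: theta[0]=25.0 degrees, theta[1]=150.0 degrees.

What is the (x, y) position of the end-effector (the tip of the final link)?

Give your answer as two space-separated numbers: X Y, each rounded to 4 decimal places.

joint[0] = (0.0000, 0.0000)  (base)
link 0: phi[0] = 25 = 25 deg
  cos(25 deg) = 0.9063, sin(25 deg) = 0.4226
  joint[1] = (0.0000, 0.0000) + 10.4 * (0.9063, 0.4226) = (0.0000 + 9.4256, 0.0000 + 4.3952) = (9.4256, 4.3952)
link 1: phi[1] = 25 + 150 = 175 deg
  cos(175 deg) = -0.9962, sin(175 deg) = 0.0872
  joint[2] = (9.4256, 4.3952) + 3.1 * (-0.9962, 0.0872) = (9.4256 + -3.0882, 4.3952 + 0.2702) = (6.3374, 4.6654)
End effector: (6.3374, 4.6654)

Answer: 6.3374 4.6654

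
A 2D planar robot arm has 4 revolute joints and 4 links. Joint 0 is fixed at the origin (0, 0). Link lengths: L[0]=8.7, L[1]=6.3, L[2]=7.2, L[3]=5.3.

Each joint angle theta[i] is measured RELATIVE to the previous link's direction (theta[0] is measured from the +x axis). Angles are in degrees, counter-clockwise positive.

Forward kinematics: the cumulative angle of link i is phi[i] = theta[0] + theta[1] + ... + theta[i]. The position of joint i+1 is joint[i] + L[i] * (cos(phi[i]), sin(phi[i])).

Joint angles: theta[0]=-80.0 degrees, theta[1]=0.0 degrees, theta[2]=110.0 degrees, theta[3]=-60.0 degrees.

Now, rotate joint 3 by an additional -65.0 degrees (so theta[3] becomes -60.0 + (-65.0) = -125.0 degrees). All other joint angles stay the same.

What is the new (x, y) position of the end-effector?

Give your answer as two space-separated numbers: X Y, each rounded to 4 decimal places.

joint[0] = (0.0000, 0.0000)  (base)
link 0: phi[0] = -80 = -80 deg
  cos(-80 deg) = 0.1736, sin(-80 deg) = -0.9848
  joint[1] = (0.0000, 0.0000) + 8.7 * (0.1736, -0.9848) = (0.0000 + 1.5107, 0.0000 + -8.5678) = (1.5107, -8.5678)
link 1: phi[1] = -80 + 0 = -80 deg
  cos(-80 deg) = 0.1736, sin(-80 deg) = -0.9848
  joint[2] = (1.5107, -8.5678) + 6.3 * (0.1736, -0.9848) = (1.5107 + 1.0940, -8.5678 + -6.2043) = (2.6047, -14.7721)
link 2: phi[2] = -80 + 0 + 110 = 30 deg
  cos(30 deg) = 0.8660, sin(30 deg) = 0.5000
  joint[3] = (2.6047, -14.7721) + 7.2 * (0.8660, 0.5000) = (2.6047 + 6.2354, -14.7721 + 3.6000) = (8.8401, -11.1721)
link 3: phi[3] = -80 + 0 + 110 + -125 = -95 deg
  cos(-95 deg) = -0.0872, sin(-95 deg) = -0.9962
  joint[4] = (8.8401, -11.1721) + 5.3 * (-0.0872, -0.9962) = (8.8401 + -0.4619, -11.1721 + -5.2798) = (8.3782, -16.4519)
End effector: (8.3782, -16.4519)

Answer: 8.3782 -16.4519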